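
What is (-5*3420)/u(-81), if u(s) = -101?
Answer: 17100/101 ≈ 169.31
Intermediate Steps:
(-5*3420)/u(-81) = -5*3420/(-101) = -17100*(-1/101) = 17100/101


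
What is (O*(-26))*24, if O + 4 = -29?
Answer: 20592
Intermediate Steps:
O = -33 (O = -4 - 29 = -33)
(O*(-26))*24 = -33*(-26)*24 = 858*24 = 20592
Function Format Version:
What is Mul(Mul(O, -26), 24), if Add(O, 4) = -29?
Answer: 20592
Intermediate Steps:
O = -33 (O = Add(-4, -29) = -33)
Mul(Mul(O, -26), 24) = Mul(Mul(-33, -26), 24) = Mul(858, 24) = 20592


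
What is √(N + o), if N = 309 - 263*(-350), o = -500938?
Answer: I*√408579 ≈ 639.2*I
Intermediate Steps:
N = 92359 (N = 309 + 92050 = 92359)
√(N + o) = √(92359 - 500938) = √(-408579) = I*√408579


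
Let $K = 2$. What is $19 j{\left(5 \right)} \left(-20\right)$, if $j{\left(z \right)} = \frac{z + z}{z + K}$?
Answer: $- \frac{3800}{7} \approx -542.86$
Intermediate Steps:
$j{\left(z \right)} = \frac{2 z}{2 + z}$ ($j{\left(z \right)} = \frac{z + z}{z + 2} = \frac{2 z}{2 + z}$)
$19 j{\left(5 \right)} \left(-20\right) = 19 \cdot 2 \cdot 5 \frac{1}{2 + 5} \left(-20\right) = 19 \cdot 2 \cdot 5 \cdot \frac{1}{7} \left(-20\right) = 19 \cdot \frac{10}{7} \left(-20\right) = \frac{190}{7} \left(-20\right) = - \frac{3800}{7}$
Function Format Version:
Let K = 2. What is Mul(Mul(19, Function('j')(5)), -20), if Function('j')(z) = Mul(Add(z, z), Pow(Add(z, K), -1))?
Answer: Rational(-3800, 7) ≈ -542.86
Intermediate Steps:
Function('j')(z) = Mul(2, z, Pow(Add(2, z), -1)) (Function('j')(z) = Mul(Add(z, z), Pow(Add(z, 2), -1)) = Mul(Mul(2, z), Pow(Add(2, z), -1)) = Mul(2, z, Pow(Add(2, z), -1)))
Mul(Mul(19, Function('j')(5)), -20) = Mul(Mul(19, Mul(2, 5, Pow(Add(2, 5), -1))), -20) = Mul(Mul(19, Mul(2, 5, Pow(7, -1))), -20) = Mul(Mul(19, Mul(2, 5, Rational(1, 7))), -20) = Mul(Mul(19, Rational(10, 7)), -20) = Mul(Rational(190, 7), -20) = Rational(-3800, 7)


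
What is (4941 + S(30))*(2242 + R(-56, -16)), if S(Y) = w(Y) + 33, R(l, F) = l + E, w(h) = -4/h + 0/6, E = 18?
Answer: 164436032/15 ≈ 1.0962e+7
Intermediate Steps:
w(h) = -4/h (w(h) = -4/h + 0*(⅙) = -4/h + 0 = -4/h)
R(l, F) = 18 + l (R(l, F) = l + 18 = 18 + l)
S(Y) = 33 - 4/Y (S(Y) = -4/Y + 33 = 33 - 4/Y)
(4941 + S(30))*(2242 + R(-56, -16)) = (4941 + (33 - 4/30))*(2242 + (18 - 56)) = (4941 + (33 - 4*1/30))*(2242 - 38) = (4941 + (33 - 2/15))*2204 = (4941 + 493/15)*2204 = (74608/15)*2204 = 164436032/15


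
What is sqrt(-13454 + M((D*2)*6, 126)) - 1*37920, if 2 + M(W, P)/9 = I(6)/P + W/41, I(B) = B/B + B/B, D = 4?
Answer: -37920 + I*sqrt(1108795513)/287 ≈ -37920.0 + 116.02*I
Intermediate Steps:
I(B) = 2 (I(B) = 1 + 1 = 2)
M(W, P) = -18 + 18/P + 9*W/41 (M(W, P) = -18 + 9*(2/P + W/41) = -18 + (18/P + 9*W/41) = -18 + 18/P + 9*W/41)
sqrt(-13454 + M((D*2)*6, 126)) - 1*37920 = sqrt(-13454 + (-18 + 18/126 + 9*((4*2)*6)/41)) - 1*37920 = sqrt(-13454 + (-18 + 18*(1/126) + 9*(8*6)/41)) - 37920 = sqrt(-13454 + (-18 + 1/7 + (9/41)*48)) - 37920 = sqrt(-13454 + (-18 + 1/7 + 432/41)) - 37920 = sqrt(-13454 - 2101/287) - 37920 = sqrt(-3863399/287) - 37920 = I*sqrt(1108795513)/287 - 37920 = -37920 + I*sqrt(1108795513)/287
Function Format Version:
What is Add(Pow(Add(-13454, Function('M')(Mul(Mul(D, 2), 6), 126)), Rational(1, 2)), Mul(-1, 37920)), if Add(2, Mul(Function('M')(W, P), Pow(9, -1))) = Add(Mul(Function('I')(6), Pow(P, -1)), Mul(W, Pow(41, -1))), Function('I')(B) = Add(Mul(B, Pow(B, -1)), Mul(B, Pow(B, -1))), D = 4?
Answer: Add(-37920, Mul(Rational(1, 287), I, Pow(1108795513, Rational(1, 2)))) ≈ Add(-37920., Mul(116.02, I))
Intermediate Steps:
Function('I')(B) = 2 (Function('I')(B) = Add(1, 1) = 2)
Function('M')(W, P) = Add(-18, Mul(18, Pow(P, -1)), Mul(Rational(9, 41), W)) (Function('M')(W, P) = Add(-18, Mul(9, Add(Mul(2, Pow(P, -1)), Mul(W, Pow(41, -1))))) = Add(-18, Mul(9, Add(Mul(2, Pow(P, -1)), Mul(W, Rational(1, 41))))) = Add(-18, Mul(9, Add(Mul(2, Pow(P, -1)), Mul(Rational(1, 41), W)))) = Add(-18, Add(Mul(18, Pow(P, -1)), Mul(Rational(9, 41), W))) = Add(-18, Mul(18, Pow(P, -1)), Mul(Rational(9, 41), W)))
Add(Pow(Add(-13454, Function('M')(Mul(Mul(D, 2), 6), 126)), Rational(1, 2)), Mul(-1, 37920)) = Add(Pow(Add(-13454, Add(-18, Mul(18, Pow(126, -1)), Mul(Rational(9, 41), Mul(Mul(4, 2), 6)))), Rational(1, 2)), Mul(-1, 37920)) = Add(Pow(Add(-13454, Add(-18, Mul(18, Rational(1, 126)), Mul(Rational(9, 41), Mul(8, 6)))), Rational(1, 2)), -37920) = Add(Pow(Add(-13454, Add(-18, Rational(1, 7), Mul(Rational(9, 41), 48))), Rational(1, 2)), -37920) = Add(Pow(Add(-13454, Add(-18, Rational(1, 7), Rational(432, 41))), Rational(1, 2)), -37920) = Add(Pow(Add(-13454, Rational(-2101, 287)), Rational(1, 2)), -37920) = Add(Pow(Rational(-3863399, 287), Rational(1, 2)), -37920) = Add(Mul(Rational(1, 287), I, Pow(1108795513, Rational(1, 2))), -37920) = Add(-37920, Mul(Rational(1, 287), I, Pow(1108795513, Rational(1, 2))))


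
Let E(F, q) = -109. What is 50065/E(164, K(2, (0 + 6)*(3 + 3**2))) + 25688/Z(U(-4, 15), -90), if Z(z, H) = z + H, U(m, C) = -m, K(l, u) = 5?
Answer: -3552791/4687 ≈ -758.01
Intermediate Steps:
Z(z, H) = H + z
50065/E(164, K(2, (0 + 6)*(3 + 3**2))) + 25688/Z(U(-4, 15), -90) = 50065/(-109) + 25688/(-90 - 1*(-4)) = 50065*(-1/109) + 25688/(-90 + 4) = -50065/109 + 25688/(-86) = -50065/109 + 25688*(-1/86) = -50065/109 - 12844/43 = -3552791/4687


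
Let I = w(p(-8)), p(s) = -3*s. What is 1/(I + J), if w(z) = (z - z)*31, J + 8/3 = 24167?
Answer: 3/72493 ≈ 4.1383e-5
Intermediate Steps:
J = 72493/3 (J = -8/3 + 24167 = 72493/3 ≈ 24164.)
w(z) = 0 (w(z) = 0*31 = 0)
I = 0
1/(I + J) = 1/(0 + 72493/3) = 1/(72493/3) = 3/72493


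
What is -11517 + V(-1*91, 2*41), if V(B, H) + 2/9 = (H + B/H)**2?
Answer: -301006019/60516 ≈ -4974.0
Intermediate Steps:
V(B, H) = -2/9 + (H + B/H)**2
-11517 + V(-1*91, 2*41) = -11517 + (-2/9 + (-1*91 + (2*41)**2)**2/(2*41)**2) = -11517 + (-2/9 + (-91 + 82**2)**2/82**2) = -11517 + (-2/9 + (-91 + 6724)**2/6724) = -11517 + (-2/9 + (1/6724)*6633**2) = -11517 + (-2/9 + (1/6724)*43996689) = -11517 + (-2/9 + 43996689/6724) = -11517 + 395956753/60516 = -301006019/60516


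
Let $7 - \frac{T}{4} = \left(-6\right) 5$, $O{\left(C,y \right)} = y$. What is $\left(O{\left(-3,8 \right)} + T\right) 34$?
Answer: $5304$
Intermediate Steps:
$T = 148$ ($T = 28 - 4 \left(\left(-6\right) 5\right) = 28 - -120 = 28 + 120 = 148$)
$\left(O{\left(-3,8 \right)} + T\right) 34 = \left(8 + 148\right) 34 = 156 \cdot 34 = 5304$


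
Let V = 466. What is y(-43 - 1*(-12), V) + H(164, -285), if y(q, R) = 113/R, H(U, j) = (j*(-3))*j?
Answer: -113552437/466 ≈ -2.4367e+5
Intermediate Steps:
H(U, j) = -3*j**2 (H(U, j) = (-3*j)*j = -3*j**2)
y(-43 - 1*(-12), V) + H(164, -285) = 113/466 - 3*(-285)**2 = 113*(1/466) - 3*81225 = 113/466 - 243675 = -113552437/466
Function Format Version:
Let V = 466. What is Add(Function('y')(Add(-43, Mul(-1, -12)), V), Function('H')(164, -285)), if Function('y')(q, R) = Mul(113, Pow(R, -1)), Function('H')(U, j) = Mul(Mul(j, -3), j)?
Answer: Rational(-113552437, 466) ≈ -2.4367e+5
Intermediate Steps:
Function('H')(U, j) = Mul(-3, Pow(j, 2)) (Function('H')(U, j) = Mul(Mul(-3, j), j) = Mul(-3, Pow(j, 2)))
Add(Function('y')(Add(-43, Mul(-1, -12)), V), Function('H')(164, -285)) = Add(Mul(113, Pow(466, -1)), Mul(-3, Pow(-285, 2))) = Add(Mul(113, Rational(1, 466)), Mul(-3, 81225)) = Add(Rational(113, 466), -243675) = Rational(-113552437, 466)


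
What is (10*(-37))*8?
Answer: -2960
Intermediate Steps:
(10*(-37))*8 = -370*8 = -2960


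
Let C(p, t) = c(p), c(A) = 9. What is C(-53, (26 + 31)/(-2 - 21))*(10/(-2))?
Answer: -45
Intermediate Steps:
C(p, t) = 9
C(-53, (26 + 31)/(-2 - 21))*(10/(-2)) = 9*(10/(-2)) = 9*(10*(-1/2)) = 9*(-5) = -45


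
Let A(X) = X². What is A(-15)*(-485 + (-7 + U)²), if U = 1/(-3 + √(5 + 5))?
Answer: -103275 - 1800*√10 ≈ -1.0897e+5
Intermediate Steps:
U = 1/(-3 + √10) ≈ 6.1623
A(-15)*(-485 + (-7 + U)²) = (-15)²*(-485 + (-7 + (3 + √10))²) = 225*(-485 + (-4 + √10)²) = -109125 + 225*(-4 + √10)²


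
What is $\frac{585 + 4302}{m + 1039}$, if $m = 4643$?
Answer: $\frac{1629}{1894} \approx 0.86008$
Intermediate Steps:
$\frac{585 + 4302}{m + 1039} = \frac{585 + 4302}{4643 + 1039} = \frac{4887}{5682} = 4887 \cdot \frac{1}{5682} = \frac{1629}{1894}$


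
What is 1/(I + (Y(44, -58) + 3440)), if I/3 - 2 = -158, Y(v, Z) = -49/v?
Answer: 44/130719 ≈ 0.00033660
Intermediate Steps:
I = -468 (I = 6 + 3*(-158) = 6 - 474 = -468)
1/(I + (Y(44, -58) + 3440)) = 1/(-468 + (-49/44 + 3440)) = 1/(-468 + 151311/44) = 1/(130719/44) = 44/130719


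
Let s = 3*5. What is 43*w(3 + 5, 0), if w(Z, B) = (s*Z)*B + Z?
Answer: 344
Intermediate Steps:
s = 15
w(Z, B) = Z + 15*B*Z (w(Z, B) = (15*Z)*B + Z = 15*B*Z + Z = Z + 15*B*Z)
43*w(3 + 5, 0) = 43*((3 + 5)*(1 + 15*0)) = 43*(8*(1 + 0)) = 43*(8*1) = 43*8 = 344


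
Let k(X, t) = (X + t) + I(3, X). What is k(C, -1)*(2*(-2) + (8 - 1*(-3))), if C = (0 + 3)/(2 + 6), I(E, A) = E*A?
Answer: 7/2 ≈ 3.5000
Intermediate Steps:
I(E, A) = A*E
C = 3/8 ≈ 0.37500
k(X, t) = t + 4*X (k(X, t) = (X + t) + X*3 = (X + t) + 3*X = t + 4*X)
k(C, -1)*(2*(-2) + (8 - 1*(-3))) = (-1 + 4*(3/8))*(2*(-2) + (8 - 1*(-3))) = (-1 + 3/2)*(-4 + (8 + 3)) = (-4 + 11)/2 = (½)*7 = 7/2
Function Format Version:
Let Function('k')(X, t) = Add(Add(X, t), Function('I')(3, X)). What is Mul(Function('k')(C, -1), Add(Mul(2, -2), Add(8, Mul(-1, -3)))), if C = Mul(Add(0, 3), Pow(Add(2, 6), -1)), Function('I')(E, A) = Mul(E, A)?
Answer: Rational(7, 2) ≈ 3.5000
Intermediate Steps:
Function('I')(E, A) = Mul(A, E)
C = Rational(3, 8) (C = Mul(3, Pow(8, -1)) = Mul(3, Rational(1, 8)) = Rational(3, 8) ≈ 0.37500)
Function('k')(X, t) = Add(t, Mul(4, X)) (Function('k')(X, t) = Add(Add(X, t), Mul(X, 3)) = Add(Add(X, t), Mul(3, X)) = Add(t, Mul(4, X)))
Mul(Function('k')(C, -1), Add(Mul(2, -2), Add(8, Mul(-1, -3)))) = Mul(Add(-1, Mul(4, Rational(3, 8))), Add(Mul(2, -2), Add(8, Mul(-1, -3)))) = Mul(Add(-1, Rational(3, 2)), Add(-4, Add(8, 3))) = Mul(Rational(1, 2), Add(-4, 11)) = Mul(Rational(1, 2), 7) = Rational(7, 2)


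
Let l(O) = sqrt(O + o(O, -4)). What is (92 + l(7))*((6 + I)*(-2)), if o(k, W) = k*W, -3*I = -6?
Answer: -1472 - 16*I*sqrt(21) ≈ -1472.0 - 73.321*I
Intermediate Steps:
I = 2 (I = -1/3*(-6) = 2)
o(k, W) = W*k
l(O) = sqrt(3)*sqrt(-O) (l(O) = sqrt(O - 4*O) = sqrt(-3*O) = sqrt(3)*sqrt(-O))
(92 + l(7))*((6 + I)*(-2)) = (92 + sqrt(3)*sqrt(-1*7))*((6 + 2)*(-2)) = (92 + sqrt(3)*sqrt(-7))*(8*(-2)) = (92 + sqrt(3)*(I*sqrt(7)))*(-16) = (92 + I*sqrt(21))*(-16) = -1472 - 16*I*sqrt(21)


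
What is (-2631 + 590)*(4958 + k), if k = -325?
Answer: -9455953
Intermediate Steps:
(-2631 + 590)*(4958 + k) = (-2631 + 590)*(4958 - 325) = -2041*4633 = -9455953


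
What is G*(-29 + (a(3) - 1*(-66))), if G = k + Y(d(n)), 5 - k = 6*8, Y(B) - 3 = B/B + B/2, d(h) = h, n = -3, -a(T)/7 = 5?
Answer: -81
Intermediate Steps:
a(T) = -35 (a(T) = -7*5 = -35)
Y(B) = 4 + B/2 (Y(B) = 3 + (B/B + B/2) = 3 + (1 + B*(½)) = 3 + (1 + B/2) = 4 + B/2)
k = -43 (k = 5 - 6*8 = 5 - 1*48 = 5 - 48 = -43)
G = -81/2 (G = -43 + (4 + (½)*(-3)) = -43 + (4 - 3/2) = -43 + 5/2 = -81/2 ≈ -40.500)
G*(-29 + (a(3) - 1*(-66))) = -81*(-29 + (-35 - 1*(-66)))/2 = -81*(-29 + (-35 + 66))/2 = -81*(-29 + 31)/2 = -81/2*2 = -81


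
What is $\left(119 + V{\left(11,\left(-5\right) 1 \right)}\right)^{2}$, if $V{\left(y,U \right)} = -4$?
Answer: $13225$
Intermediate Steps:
$\left(119 + V{\left(11,\left(-5\right) 1 \right)}\right)^{2} = \left(119 - 4\right)^{2} = 115^{2} = 13225$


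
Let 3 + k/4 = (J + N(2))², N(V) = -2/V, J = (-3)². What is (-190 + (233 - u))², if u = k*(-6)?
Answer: 2271049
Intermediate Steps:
J = 9
k = 244 (k = -12 + 4*(9 - 2/2)² = -12 + 4*(9 - 2*½)² = -12 + 4*(9 - 1)² = -12 + 4*8² = -12 + 4*64 = -12 + 256 = 244)
u = -1464 (u = 244*(-6) = -1464)
(-190 + (233 - u))² = (-190 + (233 - 1*(-1464)))² = (-190 + (233 + 1464))² = (-190 + 1697)² = 1507² = 2271049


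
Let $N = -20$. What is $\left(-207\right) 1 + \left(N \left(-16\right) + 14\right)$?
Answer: $127$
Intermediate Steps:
$\left(-207\right) 1 + \left(N \left(-16\right) + 14\right) = \left(-207\right) 1 + \left(\left(-20\right) \left(-16\right) + 14\right) = -207 + \left(320 + 14\right) = -207 + 334 = 127$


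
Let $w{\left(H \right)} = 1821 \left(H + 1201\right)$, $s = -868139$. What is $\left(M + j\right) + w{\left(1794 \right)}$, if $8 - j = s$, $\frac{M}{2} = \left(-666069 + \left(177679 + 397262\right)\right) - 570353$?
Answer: $4999080$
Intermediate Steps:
$M = -1322962$ ($M = 2 \left(\left(-666069 + \left(177679 + 397262\right)\right) - 570353\right) = 2 \left(\left(-666069 + 574941\right) - 570353\right) = 2 \left(-91128 - 570353\right) = 2 \left(-661481\right) = -1322962$)
$w{\left(H \right)} = 2187021 + 1821 H$ ($w{\left(H \right)} = 1821 \left(1201 + H\right) = 2187021 + 1821 H$)
$j = 868147$ ($j = 8 - -868139 = 8 + 868139 = 868147$)
$\left(M + j\right) + w{\left(1794 \right)} = \left(-1322962 + 868147\right) + \left(2187021 + 1821 \cdot 1794\right) = -454815 + \left(2187021 + 3266874\right) = -454815 + 5453895 = 4999080$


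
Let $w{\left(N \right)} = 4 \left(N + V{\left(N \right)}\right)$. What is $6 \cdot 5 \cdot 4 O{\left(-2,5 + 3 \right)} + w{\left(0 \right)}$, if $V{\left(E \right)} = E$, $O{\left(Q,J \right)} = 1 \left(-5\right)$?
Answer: $-600$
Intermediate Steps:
$O{\left(Q,J \right)} = -5$
$w{\left(N \right)} = 8 N$ ($w{\left(N \right)} = 4 \left(N + N\right) = 4 \cdot 2 N = 8 N$)
$6 \cdot 5 \cdot 4 O{\left(-2,5 + 3 \right)} + w{\left(0 \right)} = 6 \cdot 5 \cdot 4 \left(-5\right) + 8 \cdot 0 = 6 \cdot 20 \left(-5\right) + 0 = 6 \left(-100\right) + 0 = -600 + 0 = -600$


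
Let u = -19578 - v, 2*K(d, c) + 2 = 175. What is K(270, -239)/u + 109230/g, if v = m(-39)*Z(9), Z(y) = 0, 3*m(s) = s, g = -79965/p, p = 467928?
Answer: -44474059843613/69580212 ≈ -6.3918e+5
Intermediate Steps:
K(d, c) = 173/2 (K(d, c) = -1 + (½)*175 = -1 + 175/2 = 173/2)
g = -8885/51992 (g = -79965/467928 = -79965*1/467928 = -8885/51992 ≈ -0.17089)
m(s) = s/3
v = 0 (v = ((⅓)*(-39))*0 = -13*0 = 0)
u = -19578 (u = -19578 - 1*0 = -19578 + 0 = -19578)
K(270, -239)/u + 109230/g = (173/2)/(-19578) + 109230/(-8885/51992) = (173/2)*(-1/19578) + 109230*(-51992/8885) = -173/39156 - 1135817232/1777 = -44474059843613/69580212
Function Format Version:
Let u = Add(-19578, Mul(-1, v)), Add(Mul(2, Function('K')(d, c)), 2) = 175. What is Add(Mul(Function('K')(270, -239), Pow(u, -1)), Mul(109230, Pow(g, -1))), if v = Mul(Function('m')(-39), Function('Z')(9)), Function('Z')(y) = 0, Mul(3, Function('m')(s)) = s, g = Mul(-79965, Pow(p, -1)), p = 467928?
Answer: Rational(-44474059843613, 69580212) ≈ -6.3918e+5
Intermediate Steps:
Function('K')(d, c) = Rational(173, 2) (Function('K')(d, c) = Add(-1, Mul(Rational(1, 2), 175)) = Add(-1, Rational(175, 2)) = Rational(173, 2))
g = Rational(-8885, 51992) (g = Mul(-79965, Pow(467928, -1)) = Mul(-79965, Rational(1, 467928)) = Rational(-8885, 51992) ≈ -0.17089)
Function('m')(s) = Mul(Rational(1, 3), s)
v = 0 (v = Mul(Mul(Rational(1, 3), -39), 0) = Mul(-13, 0) = 0)
u = -19578 (u = Add(-19578, Mul(-1, 0)) = Add(-19578, 0) = -19578)
Add(Mul(Function('K')(270, -239), Pow(u, -1)), Mul(109230, Pow(g, -1))) = Add(Mul(Rational(173, 2), Pow(-19578, -1)), Mul(109230, Pow(Rational(-8885, 51992), -1))) = Add(Mul(Rational(173, 2), Rational(-1, 19578)), Mul(109230, Rational(-51992, 8885))) = Add(Rational(-173, 39156), Rational(-1135817232, 1777)) = Rational(-44474059843613, 69580212)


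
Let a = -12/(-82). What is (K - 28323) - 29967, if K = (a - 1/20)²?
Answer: -39194189759/672400 ≈ -58290.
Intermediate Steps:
a = 6/41 (a = -12*(-1/82) = 6/41 ≈ 0.14634)
K = 6241/672400 (K = (6/41 - 1/20)² = (79/820)² = 6241/672400 ≈ 0.0092817)
(K - 28323) - 29967 = (6241/672400 - 28323) - 29967 = -19044378959/672400 - 29967 = -39194189759/672400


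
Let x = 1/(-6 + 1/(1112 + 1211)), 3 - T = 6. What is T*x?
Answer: 6969/13937 ≈ 0.50004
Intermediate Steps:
T = -3 (T = 3 - 1*6 = 3 - 6 = -3)
x = -2323/13937 (x = 1/(-6 + 1/2323) = 1/(-13937/2323) = -2323/13937 ≈ -0.16668)
T*x = -3*(-2323/13937) = 6969/13937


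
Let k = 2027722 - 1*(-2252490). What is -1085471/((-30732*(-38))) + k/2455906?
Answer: 1166342657633/1434023160648 ≈ 0.81334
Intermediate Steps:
k = 4280212 (k = 2027722 + 2252490 = 4280212)
-1085471/((-30732*(-38))) + k/2455906 = -1085471/((-30732*(-38))) + 4280212/2455906 = -1085471/1167816 + 4280212*(1/2455906) = -1085471*1/1167816 + 2140106/1227953 = -1085471/1167816 + 2140106/1227953 = 1166342657633/1434023160648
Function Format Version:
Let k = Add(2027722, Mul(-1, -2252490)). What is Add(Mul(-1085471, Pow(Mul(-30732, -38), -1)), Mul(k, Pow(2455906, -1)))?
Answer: Rational(1166342657633, 1434023160648) ≈ 0.81334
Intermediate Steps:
k = 4280212 (k = Add(2027722, 2252490) = 4280212)
Add(Mul(-1085471, Pow(Mul(-30732, -38), -1)), Mul(k, Pow(2455906, -1))) = Add(Mul(-1085471, Pow(Mul(-30732, -38), -1)), Mul(4280212, Pow(2455906, -1))) = Add(Mul(-1085471, Pow(1167816, -1)), Mul(4280212, Rational(1, 2455906))) = Add(Mul(-1085471, Rational(1, 1167816)), Rational(2140106, 1227953)) = Add(Rational(-1085471, 1167816), Rational(2140106, 1227953)) = Rational(1166342657633, 1434023160648)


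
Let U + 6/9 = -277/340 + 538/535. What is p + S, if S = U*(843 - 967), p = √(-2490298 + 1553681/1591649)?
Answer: 321935/5457 + 3*I*√1941762187431321/83771 ≈ 58.995 + 1578.1*I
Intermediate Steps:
p = 3*I*√1941762187431321/83771 (p = √(-2490298 + 1553681*(1/1591649)) = √(-2490298 + 1553681/1591649) = √(-3963678767721/1591649) = 3*I*√1941762187431321/83771 ≈ 1578.1*I)
U = -10385/21828 (U = -⅔ + (-277/340 + 538/535) = -⅔ + 1389/7276 = -10385/21828 ≈ -0.47577)
S = 321935/5457 (S = -10385*(843 - 967)/21828 = -10385/21828*(-124) = 321935/5457 ≈ 58.995)
p + S = 3*I*√1941762187431321/83771 + 321935/5457 = 321935/5457 + 3*I*√1941762187431321/83771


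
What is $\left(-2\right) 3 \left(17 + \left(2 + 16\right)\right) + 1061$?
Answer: $851$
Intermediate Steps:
$\left(-2\right) 3 \left(17 + \left(2 + 16\right)\right) + 1061 = - 6 \left(17 + 18\right) + 1061 = \left(-6\right) 35 + 1061 = -210 + 1061 = 851$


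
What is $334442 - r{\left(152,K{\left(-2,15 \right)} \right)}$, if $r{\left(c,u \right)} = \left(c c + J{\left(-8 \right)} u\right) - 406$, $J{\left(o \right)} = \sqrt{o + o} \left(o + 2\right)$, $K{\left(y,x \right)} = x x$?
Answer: $311744 + 5400 i \approx 3.1174 \cdot 10^{5} + 5400.0 i$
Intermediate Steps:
$K{\left(y,x \right)} = x^{2}$
$J{\left(o \right)} = \sqrt{2} \sqrt{o} \left(2 + o\right)$ ($J{\left(o \right)} = \sqrt{2 o} \left(2 + o\right) = \sqrt{2} \sqrt{o} \left(2 + o\right)$)
$r{\left(c,u \right)} = -406 + c^{2} - 24 i u$ ($r{\left(c,u \right)} = \left(c c + \sqrt{2} \sqrt{-8} \left(2 - 8\right) u\right) - 406 = \left(c^{2} + \sqrt{2} \cdot 2 i \sqrt{2} \left(-6\right) u\right) - 406 = \left(c^{2} + - 24 i u\right) - 406 = \left(c^{2} - 24 i u\right) - 406 = -406 + c^{2} - 24 i u$)
$334442 - r{\left(152,K{\left(-2,15 \right)} \right)} = 334442 - \left(-406 + 152^{2} - 24 i 15^{2}\right) = 334442 - \left(-406 + 23104 - 24 i 225\right) = 334442 - \left(-406 + 23104 - 5400 i\right) = 334442 - \left(22698 - 5400 i\right) = 311744 + 5400 i$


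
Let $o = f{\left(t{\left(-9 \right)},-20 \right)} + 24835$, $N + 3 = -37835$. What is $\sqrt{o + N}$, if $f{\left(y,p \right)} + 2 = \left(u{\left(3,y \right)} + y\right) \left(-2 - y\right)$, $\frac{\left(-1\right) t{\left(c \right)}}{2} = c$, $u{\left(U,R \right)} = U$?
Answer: $5 i \sqrt{537} \approx 115.87 i$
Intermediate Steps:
$t{\left(c \right)} = - 2 c$
$f{\left(y,p \right)} = -2 + \left(-2 - y\right) \left(3 + y\right)$ ($f{\left(y,p \right)} = -2 + \left(3 + y\right) \left(-2 - y\right) = -2 + \left(-2 - y\right) \left(3 + y\right)$)
$N = -37838$ ($N = -3 - 37835 = -37838$)
$o = 24413$ ($o = \left(-8 - \left(\left(-2\right) \left(-9\right)\right)^{2} - 5 \left(\left(-2\right) \left(-9\right)\right)\right) + 24835 = \left(-8 - 18^{2} - 90\right) + 24835 = \left(-8 - 324 - 90\right) + 24835 = -422 + 24835 = 24413$)
$\sqrt{o + N} = \sqrt{24413 - 37838} = \sqrt{-13425} = 5 i \sqrt{537}$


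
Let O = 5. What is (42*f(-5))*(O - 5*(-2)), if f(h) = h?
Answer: -3150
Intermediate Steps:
(42*f(-5))*(O - 5*(-2)) = (42*(-5))*(5 - 5*(-2)) = -210*(5 + 10) = -210*15 = -3150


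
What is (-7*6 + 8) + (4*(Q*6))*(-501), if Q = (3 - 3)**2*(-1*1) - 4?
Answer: 48062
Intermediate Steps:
Q = -4 (Q = 0**2*(-1) - 4 = 0*(-1) - 4 = 0 - 4 = -4)
(-7*6 + 8) + (4*(Q*6))*(-501) = (-7*6 + 8) + (4*(-4*6))*(-501) = (-42 + 8) + (4*(-24))*(-501) = -34 - 96*(-501) = -34 + 48096 = 48062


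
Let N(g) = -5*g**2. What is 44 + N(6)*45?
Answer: -8056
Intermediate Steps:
44 + N(6)*45 = 44 - 5*6**2*45 = 44 - 5*36*45 = 44 - 180*45 = 44 - 8100 = -8056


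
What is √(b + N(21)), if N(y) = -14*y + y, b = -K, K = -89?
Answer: 2*I*√46 ≈ 13.565*I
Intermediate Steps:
b = 89 (b = -1*(-89) = 89)
N(y) = -13*y
√(b + N(21)) = √(89 - 13*21) = √(89 - 273) = √(-184) = 2*I*√46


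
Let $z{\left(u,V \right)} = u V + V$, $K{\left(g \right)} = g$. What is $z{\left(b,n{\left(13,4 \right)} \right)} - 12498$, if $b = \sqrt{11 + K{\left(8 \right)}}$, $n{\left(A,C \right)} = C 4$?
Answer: $-12482 + 16 \sqrt{19} \approx -12412.0$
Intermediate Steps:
$n{\left(A,C \right)} = 4 C$
$b = \sqrt{19}$ ($b = \sqrt{11 + 8} = \sqrt{19} \approx 4.3589$)
$z{\left(u,V \right)} = V + V u$ ($z{\left(u,V \right)} = V u + V = V + V u$)
$z{\left(b,n{\left(13,4 \right)} \right)} - 12498 = 4 \cdot 4 \left(1 + \sqrt{19}\right) - 12498 = 16 \left(1 + \sqrt{19}\right) - 12498 = \left(16 + 16 \sqrt{19}\right) - 12498 = -12482 + 16 \sqrt{19}$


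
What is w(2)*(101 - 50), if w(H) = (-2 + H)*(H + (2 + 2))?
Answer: 0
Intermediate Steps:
w(H) = (-2 + H)*(4 + H) (w(H) = (-2 + H)*(H + 4) = (-2 + H)*(4 + H))
w(2)*(101 - 50) = (-8 + 2² + 2*2)*(101 - 50) = (-8 + 4 + 4)*51 = 0*51 = 0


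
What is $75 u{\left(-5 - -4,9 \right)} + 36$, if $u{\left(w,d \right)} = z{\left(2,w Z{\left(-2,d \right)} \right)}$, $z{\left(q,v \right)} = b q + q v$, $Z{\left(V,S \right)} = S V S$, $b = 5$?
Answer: $25086$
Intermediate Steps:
$Z{\left(V,S \right)} = V S^{2}$
$z{\left(q,v \right)} = 5 q + q v$
$u{\left(w,d \right)} = 10 - 4 w d^{2}$ ($u{\left(w,d \right)} = 2 \left(5 + w \left(- 2 d^{2}\right)\right) = 2 \left(5 - 2 w d^{2}\right) = 10 - 4 w d^{2}$)
$75 u{\left(-5 - -4,9 \right)} + 36 = 75 \left(10 - 4 \left(-5 - -4\right) 9^{2}\right) + 36 = 75 \left(10 - 4 \left(-5 + 4\right) 81\right) + 36 = 75 \left(10 - \left(-4\right) 81\right) + 36 = 75 \left(10 + 324\right) + 36 = 75 \cdot 334 + 36 = 25050 + 36 = 25086$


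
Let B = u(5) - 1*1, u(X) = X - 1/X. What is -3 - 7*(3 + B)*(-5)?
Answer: 235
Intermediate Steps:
u(X) = X - 1/X
B = 19/5 (B = (5 - 1/5) - 1*1 = (5 - 1*1/5) - 1 = (5 - 1/5) - 1 = 24/5 - 1 = 19/5 ≈ 3.8000)
-3 - 7*(3 + B)*(-5) = -3 - 7*(3 + 19/5)*(-5) = -3 - 238*(-5)/5 = -3 - 7*(-34) = -3 + 238 = 235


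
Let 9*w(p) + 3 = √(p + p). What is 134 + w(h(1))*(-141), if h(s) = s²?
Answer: 181 - 47*√2/3 ≈ 158.84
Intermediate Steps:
w(p) = -⅓ + √2*√p/9 (w(p) = -⅓ + √(p + p)/9 = -⅓ + √(2*p)/9 = -⅓ + (√2*√p)/9 = -⅓ + √2*√p/9)
134 + w(h(1))*(-141) = 134 + (-⅓ + √2*√(1²)/9)*(-141) = 134 + (-⅓ + √2*√1/9)*(-141) = 134 + (-⅓ + (⅑)*√2*1)*(-141) = 134 + (-⅓ + √2/9)*(-141) = 134 + (47 - 47*√2/3) = 181 - 47*√2/3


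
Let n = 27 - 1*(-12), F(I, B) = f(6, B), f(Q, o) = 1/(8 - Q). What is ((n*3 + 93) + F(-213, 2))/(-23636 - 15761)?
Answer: -421/78794 ≈ -0.0053430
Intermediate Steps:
F(I, B) = 1/2 (F(I, B) = -1/(-8 + 6) = -1/(-2) = -1*(-1/2) = 1/2)
n = 39 (n = 27 + 12 = 39)
((n*3 + 93) + F(-213, 2))/(-23636 - 15761) = ((39*3 + 93) + 1/2)/(-23636 - 15761) = ((117 + 93) + 1/2)/(-39397) = (210 + 1/2)*(-1/39397) = (421/2)*(-1/39397) = -421/78794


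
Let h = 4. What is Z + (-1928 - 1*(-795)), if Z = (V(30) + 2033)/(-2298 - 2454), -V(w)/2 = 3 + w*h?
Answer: -5385803/4752 ≈ -1133.4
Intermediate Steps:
V(w) = -6 - 8*w (V(w) = -2*(3 + w*4) = -2*(3 + 4*w) = -6 - 8*w)
Z = -1787/4752 (Z = ((-6 - 8*30) + 2033)/(-2298 - 2454) = ((-6 - 240) + 2033)/(-4752) = (-246 + 2033)*(-1/4752) = 1787*(-1/4752) = -1787/4752 ≈ -0.37605)
Z + (-1928 - 1*(-795)) = -1787/4752 + (-1928 - 1*(-795)) = -1787/4752 + (-1928 + 795) = -1787/4752 - 1133 = -5385803/4752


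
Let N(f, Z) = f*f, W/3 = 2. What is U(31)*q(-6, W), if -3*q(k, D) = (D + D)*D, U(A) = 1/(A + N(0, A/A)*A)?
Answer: -24/31 ≈ -0.77419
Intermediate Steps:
W = 6 (W = 3*2 = 6)
N(f, Z) = f**2
U(A) = 1/A (U(A) = 1/(A + 0**2*A) = 1/(A + 0*A) = 1/(A + 0) = 1/A)
q(k, D) = -2*D**2/3 (q(k, D) = -(D + D)*D/3 = -2*D*D/3 = -2*D**2/3)
U(31)*q(-6, W) = (-2/3*6**2)/31 = (-2/3*36)/31 = (1/31)*(-24) = -24/31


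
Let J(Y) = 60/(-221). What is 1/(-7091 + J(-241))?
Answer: -221/1567171 ≈ -0.00014102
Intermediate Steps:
J(Y) = -60/221 (J(Y) = 60*(-1/221) = -60/221)
1/(-7091 + J(-241)) = 1/(-7091 - 60/221) = 1/(-1567171/221) = -221/1567171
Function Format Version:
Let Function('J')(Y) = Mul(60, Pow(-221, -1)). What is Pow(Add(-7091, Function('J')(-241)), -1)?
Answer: Rational(-221, 1567171) ≈ -0.00014102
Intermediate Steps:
Function('J')(Y) = Rational(-60, 221) (Function('J')(Y) = Mul(60, Rational(-1, 221)) = Rational(-60, 221))
Pow(Add(-7091, Function('J')(-241)), -1) = Pow(Add(-7091, Rational(-60, 221)), -1) = Pow(Rational(-1567171, 221), -1) = Rational(-221, 1567171)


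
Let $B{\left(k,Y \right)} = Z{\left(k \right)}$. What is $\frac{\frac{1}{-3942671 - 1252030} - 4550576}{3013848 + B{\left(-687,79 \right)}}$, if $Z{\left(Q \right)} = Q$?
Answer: $- \frac{23638881697777}{15652470459861} \approx -1.5102$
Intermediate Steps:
$B{\left(k,Y \right)} = k$
$\frac{\frac{1}{-3942671 - 1252030} - 4550576}{3013848 + B{\left(-687,79 \right)}} = \frac{\frac{1}{-3942671 - 1252030} - 4550576}{3013848 - 687} = \frac{\frac{1}{-5194701} - 4550576}{3013161} = \left(- \frac{1}{5194701} - 4550576\right) \frac{1}{3013161} = \left(- \frac{23638881697777}{5194701}\right) \frac{1}{3013161} = - \frac{23638881697777}{15652470459861}$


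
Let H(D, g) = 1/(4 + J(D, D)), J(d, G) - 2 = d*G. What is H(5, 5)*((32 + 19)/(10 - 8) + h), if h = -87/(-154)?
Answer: 2007/2387 ≈ 0.84080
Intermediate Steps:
h = 87/154 (h = -87*(-1/154) = 87/154 ≈ 0.56493)
J(d, G) = 2 + G*d (J(d, G) = 2 + d*G = 2 + G*d)
H(D, g) = 1/(6 + D²) (H(D, g) = 1/(4 + (2 + D*D)) = 1/(4 + (2 + D²)) = 1/(6 + D²))
H(5, 5)*((32 + 19)/(10 - 8) + h) = ((32 + 19)/(10 - 8) + 87/154)/(6 + 5²) = (51/2 + 87/154)/(6 + 25) = (51*(½) + 87/154)/31 = (51/2 + 87/154)/31 = (1/31)*(2007/77) = 2007/2387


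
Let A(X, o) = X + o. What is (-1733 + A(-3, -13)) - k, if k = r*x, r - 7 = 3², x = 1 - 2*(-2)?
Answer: -1829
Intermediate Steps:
x = 5 (x = 1 + 4 = 5)
r = 16 (r = 7 + 3² = 7 + 9 = 16)
k = 80 (k = 16*5 = 80)
(-1733 + A(-3, -13)) - k = (-1733 + (-3 - 13)) - 1*80 = (-1733 - 16) - 80 = -1749 - 80 = -1829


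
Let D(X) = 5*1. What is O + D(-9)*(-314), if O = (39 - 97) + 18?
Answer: -1610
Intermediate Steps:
O = -40 (O = -58 + 18 = -40)
D(X) = 5
O + D(-9)*(-314) = -40 + 5*(-314) = -40 - 1570 = -1610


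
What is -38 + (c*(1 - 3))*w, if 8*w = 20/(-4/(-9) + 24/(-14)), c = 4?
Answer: -89/4 ≈ -22.250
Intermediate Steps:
w = -63/32 (w = (20/(-4/(-9) + 24/(-14)))/8 = (20/(-4*(-⅑) + 24*(-1/14)))/8 = (20/(4/9 - 12/7))/8 = (20/(-80/63))/8 = (20*(-63/80))/8 = (⅛)*(-63/4) = -63/32 ≈ -1.9688)
-38 + (c*(1 - 3))*w = -38 + (4*(1 - 3))*(-63/32) = -38 + (4*(-2))*(-63/32) = -38 - 8*(-63/32) = -38 + 63/4 = -89/4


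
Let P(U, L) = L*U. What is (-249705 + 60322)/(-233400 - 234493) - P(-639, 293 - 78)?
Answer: 64281669188/467893 ≈ 1.3739e+5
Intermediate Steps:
(-249705 + 60322)/(-233400 - 234493) - P(-639, 293 - 78) = (-249705 + 60322)/(-233400 - 234493) - (293 - 78)*(-639) = -189383/(-467893) - 215*(-639) = -189383*(-1/467893) - 1*(-137385) = 189383/467893 + 137385 = 64281669188/467893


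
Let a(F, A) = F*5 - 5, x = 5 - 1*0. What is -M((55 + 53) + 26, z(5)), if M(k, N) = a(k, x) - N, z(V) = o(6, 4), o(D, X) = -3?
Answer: -668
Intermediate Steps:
x = 5 (x = 5 + 0 = 5)
z(V) = -3
a(F, A) = -5 + 5*F (a(F, A) = 5*F - 5 = -5 + 5*F)
M(k, N) = -5 - N + 5*k (M(k, N) = (-5 + 5*k) - N = -5 - N + 5*k)
-M((55 + 53) + 26, z(5)) = -(-5 - 1*(-3) + 5*((55 + 53) + 26)) = -(-5 + 3 + 5*(108 + 26)) = -(-5 + 3 + 5*134) = -(-5 + 3 + 670) = -1*668 = -668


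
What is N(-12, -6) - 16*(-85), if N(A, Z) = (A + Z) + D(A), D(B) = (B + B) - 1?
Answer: 1317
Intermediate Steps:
D(B) = -1 + 2*B (D(B) = 2*B - 1 = -1 + 2*B)
N(A, Z) = -1 + Z + 3*A (N(A, Z) = (A + Z) + (-1 + 2*A) = -1 + Z + 3*A)
N(-12, -6) - 16*(-85) = (-1 - 6 + 3*(-12)) - 16*(-85) = (-1 - 6 - 36) + 1360 = -43 + 1360 = 1317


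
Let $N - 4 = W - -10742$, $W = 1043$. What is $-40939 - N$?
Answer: $-52728$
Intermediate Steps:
$N = 11789$ ($N = 4 + \left(1043 - -10742\right) = 4 + \left(1043 + 10742\right) = 4 + 11785 = 11789$)
$-40939 - N = -40939 - 11789 = -52728$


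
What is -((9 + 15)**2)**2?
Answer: -331776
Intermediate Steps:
-((9 + 15)**2)**2 = -(24**2)**2 = -1*576**2 = -1*331776 = -331776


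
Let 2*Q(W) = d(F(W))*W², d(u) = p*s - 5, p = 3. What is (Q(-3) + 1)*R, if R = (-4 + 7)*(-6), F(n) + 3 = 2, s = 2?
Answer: -99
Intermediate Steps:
F(n) = -1 (F(n) = -3 + 2 = -1)
d(u) = 1 (d(u) = 3*2 - 5 = 6 - 5 = 1)
R = -18 (R = 3*(-6) = -18)
Q(W) = W²/2 (Q(W) = (1*W²)/2 = W²/2)
(Q(-3) + 1)*R = ((½)*(-3)² + 1)*(-18) = ((½)*9 + 1)*(-18) = (9/2 + 1)*(-18) = (11/2)*(-18) = -99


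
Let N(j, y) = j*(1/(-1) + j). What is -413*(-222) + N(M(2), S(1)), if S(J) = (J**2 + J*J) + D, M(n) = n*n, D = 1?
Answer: 91698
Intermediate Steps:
M(n) = n**2
S(J) = 1 + 2*J**2 (S(J) = (J**2 + J*J) + 1 = (J**2 + J**2) + 1 = 2*J**2 + 1 = 1 + 2*J**2)
N(j, y) = j*(-1 + j)
-413*(-222) + N(M(2), S(1)) = -413*(-222) + 2**2*(-1 + 2**2) = 91686 + 4*(-1 + 4) = 91686 + 4*3 = 91686 + 12 = 91698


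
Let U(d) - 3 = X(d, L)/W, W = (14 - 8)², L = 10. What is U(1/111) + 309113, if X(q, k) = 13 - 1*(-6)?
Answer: 11128195/36 ≈ 3.0912e+5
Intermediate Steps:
X(q, k) = 19 (X(q, k) = 13 + 6 = 19)
W = 36 (W = 6² = 36)
U(d) = 127/36 (U(d) = 3 + 19/36 = 127/36)
U(1/111) + 309113 = 127/36 + 309113 = 11128195/36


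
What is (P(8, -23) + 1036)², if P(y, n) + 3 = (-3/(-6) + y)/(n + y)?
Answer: 959326729/900 ≈ 1.0659e+6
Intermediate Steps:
P(y, n) = -3 + (½ + y)/(n + y) (P(y, n) = -3 + (-3/(-6) + y)/(n + y) = -3 + (-3*(-⅙) + y)/(n + y) = -3 + (½ + y)/(n + y))
(P(8, -23) + 1036)² = ((½ - 3*(-23) - 2*8)/(-23 + 8) + 1036)² = ((½ + 69 - 16)/(-15) + 1036)² = (-1/15*107/2 + 1036)² = (-107/30 + 1036)² = (30973/30)² = 959326729/900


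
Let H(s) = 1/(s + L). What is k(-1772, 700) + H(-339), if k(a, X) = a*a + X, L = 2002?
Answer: 5222957493/1663 ≈ 3.1407e+6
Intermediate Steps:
k(a, X) = X + a² (k(a, X) = a² + X = X + a²)
H(s) = 1/(2002 + s) (H(s) = 1/(s + 2002) = 1/(2002 + s))
k(-1772, 700) + H(-339) = (700 + (-1772)²) + 1/(2002 - 339) = (700 + 3139984) + 1/1663 = 3140684 + 1/1663 = 5222957493/1663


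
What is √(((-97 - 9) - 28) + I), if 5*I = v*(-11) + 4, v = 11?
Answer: I*√3935/5 ≈ 12.546*I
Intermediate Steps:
I = -117/5 (I = (11*(-11) + 4)/5 = (-121 + 4)/5 = (⅕)*(-117) = -117/5 ≈ -23.400)
√(((-97 - 9) - 28) + I) = √(((-97 - 9) - 28) - 117/5) = √((-106 - 28) - 117/5) = √(-134 - 117/5) = √(-787/5) = I*√3935/5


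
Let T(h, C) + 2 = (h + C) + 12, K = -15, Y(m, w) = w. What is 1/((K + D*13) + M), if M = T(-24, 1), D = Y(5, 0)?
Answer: -1/28 ≈ -0.035714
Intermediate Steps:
D = 0
T(h, C) = 10 + C + h (T(h, C) = -2 + ((h + C) + 12) = -2 + ((C + h) + 12) = -2 + (12 + C + h) = 10 + C + h)
M = -13 (M = 10 + 1 - 24 = -13)
1/((K + D*13) + M) = 1/((-15 + 0*13) - 13) = 1/((-15 + 0) - 13) = 1/(-15 - 13) = 1/(-28) = -1/28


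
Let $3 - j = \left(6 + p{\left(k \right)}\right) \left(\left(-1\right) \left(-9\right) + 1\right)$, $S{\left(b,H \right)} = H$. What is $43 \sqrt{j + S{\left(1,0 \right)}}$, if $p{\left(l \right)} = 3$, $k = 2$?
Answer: $43 i \sqrt{87} \approx 401.08 i$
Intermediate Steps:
$j = -87$ ($j = 3 - \left(6 + 3\right) \left(\left(-1\right) \left(-9\right) + 1\right) = 3 - 9 \left(9 + 1\right) = 3 - 9 \cdot 10 = 3 - 90 = -87$)
$43 \sqrt{j + S{\left(1,0 \right)}} = 43 \sqrt{-87 + 0} = 43 \sqrt{-87} = 43 i \sqrt{87}$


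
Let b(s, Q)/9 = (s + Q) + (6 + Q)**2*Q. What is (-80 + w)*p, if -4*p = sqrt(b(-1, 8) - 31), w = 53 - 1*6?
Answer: 66*sqrt(221) ≈ 981.16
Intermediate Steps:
b(s, Q) = 9*Q + 9*s + 9*Q*(6 + Q)**2 (b(s, Q) = 9*((s + Q) + (6 + Q)**2*Q) = 9*((Q + s) + Q*(6 + Q)**2) = 9*(Q + s + Q*(6 + Q)**2) = 9*Q + 9*s + 9*Q*(6 + Q)**2)
w = 47 (w = 53 - 6 = 47)
p = -2*sqrt(221) (p = -sqrt((9*8 + 9*(-1) + 9*8*(6 + 8)**2) - 31)/4 = -sqrt((72 - 9 + 9*8*14**2) - 31)/4 = -sqrt((72 - 9 + 9*8*196) - 31)/4 = -sqrt((72 - 9 + 14112) - 31)/4 = -sqrt(14175 - 31)/4 = -2*sqrt(221) ≈ -29.732)
(-80 + w)*p = (-80 + 47)*(-2*sqrt(221)) = -(-66)*sqrt(221) = 66*sqrt(221)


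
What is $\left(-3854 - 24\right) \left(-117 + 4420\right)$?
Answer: $-16687034$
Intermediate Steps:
$\left(-3854 - 24\right) \left(-117 + 4420\right) = \left(-3878\right) 4303 = -16687034$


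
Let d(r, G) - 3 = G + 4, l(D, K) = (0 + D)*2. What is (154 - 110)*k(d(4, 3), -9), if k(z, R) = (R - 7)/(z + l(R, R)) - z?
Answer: -352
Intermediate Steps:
l(D, K) = 2*D (l(D, K) = D*2 = 2*D)
d(r, G) = 7 + G (d(r, G) = 3 + (G + 4) = 3 + (4 + G) = 7 + G)
k(z, R) = -z + (-7 + R)/(z + 2*R) (k(z, R) = (R - 7)/(z + 2*R) - z = (-7 + R)/(z + 2*R) - z = -z + (-7 + R)/(z + 2*R))
(154 - 110)*k(d(4, 3), -9) = (154 - 110)*((-7 - 9 - (7 + 3)² - 2*(-9)*(7 + 3))/((7 + 3) + 2*(-9))) = 44*((-7 - 9 - 1*10² - 2*(-9)*10)/(10 - 18)) = 44*((-7 - 9 - 1*100 + 180)/(-8)) = 44*(-(-7 - 9 - 100 + 180)/8) = 44*(-⅛*64) = 44*(-8) = -352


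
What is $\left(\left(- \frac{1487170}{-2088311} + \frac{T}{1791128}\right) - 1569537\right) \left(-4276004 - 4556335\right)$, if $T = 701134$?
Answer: $\frac{355153358430137661763833}{25619399348} \approx 1.3863 \cdot 10^{13}$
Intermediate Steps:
$\left(\left(- \frac{1487170}{-2088311} + \frac{T}{1791128}\right) - 1569537\right) \left(-4276004 - 4556335\right) = \left(\left(- \frac{1487170}{-2088311} + \frac{701134}{1791128}\right) - 1569537\right) \left(-4276004 - 4556335\right) = \left(\left(\left(-1487170\right) \left(- \frac{1}{2088311}\right) + 701134 \cdot \frac{1}{1791128}\right) - 1569537\right) \left(-8832339\right) = \left(\left(\frac{1487170}{2088311} + \frac{350567}{895564}\right) - 1569537\right) \left(-8832339\right) = \left(\frac{28273271729}{25619399348} - 1569537\right) \left(-8832339\right) = \left(- \frac{40210566921190147}{25619399348}\right) \left(-8832339\right) = \frac{355153358430137661763833}{25619399348}$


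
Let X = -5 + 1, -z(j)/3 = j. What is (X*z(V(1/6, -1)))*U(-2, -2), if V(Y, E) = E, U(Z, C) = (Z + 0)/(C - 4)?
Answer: -4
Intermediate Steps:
U(Z, C) = Z/(-4 + C)
z(j) = -3*j
X = -4
(X*z(V(1/6, -1)))*U(-2, -2) = (-(-12)*(-1))*(-2/(-4 - 2)) = (-4*3)*(-2/(-6)) = -(-24)*(-1)/6 = -12*⅓ = -4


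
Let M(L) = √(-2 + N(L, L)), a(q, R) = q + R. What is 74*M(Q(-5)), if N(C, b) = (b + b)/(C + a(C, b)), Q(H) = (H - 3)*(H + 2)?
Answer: 148*I*√3/3 ≈ 85.448*I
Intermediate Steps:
Q(H) = (-3 + H)*(2 + H)
a(q, R) = R + q
N(C, b) = 2*b/(b + 2*C) (N(C, b) = (b + b)/(C + (b + C)) = (2*b)/(C + (C + b)) = (2*b)/(b + 2*C) = 2*b/(b + 2*C))
M(L) = 2*I*√3/3 (M(L) = √(-2 + 2*L/(L + 2*L)) = √(-2 + 2*L/((3*L))) = √(-2 + 2*L*(1/(3*L))) = √(-2 + ⅔) = √(-4/3) = 2*I*√3/3)
74*M(Q(-5)) = 74*(2*I*√3/3) = 148*I*√3/3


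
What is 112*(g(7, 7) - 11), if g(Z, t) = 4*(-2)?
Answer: -2128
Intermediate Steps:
g(Z, t) = -8
112*(g(7, 7) - 11) = 112*(-8 - 11) = 112*(-19) = -2128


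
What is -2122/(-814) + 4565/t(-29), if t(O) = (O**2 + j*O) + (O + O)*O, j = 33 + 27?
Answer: 2688718/318681 ≈ 8.4370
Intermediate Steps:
j = 60
t(O) = 3*O**2 + 60*O (t(O) = (O**2 + 60*O) + (O + O)*O = (O**2 + 60*O) + (2*O)*O = (O**2 + 60*O) + 2*O**2 = 3*O**2 + 60*O)
-2122/(-814) + 4565/t(-29) = -2122/(-814) + 4565/((3*(-29)*(20 - 29))) = -2122*(-1/814) + 4565/((3*(-29)*(-9))) = 1061/407 + 4565/783 = 2688718/318681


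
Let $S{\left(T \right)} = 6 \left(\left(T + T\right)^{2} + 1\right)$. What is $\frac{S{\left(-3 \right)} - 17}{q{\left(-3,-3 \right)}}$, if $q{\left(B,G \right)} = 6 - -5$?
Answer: $\frac{205}{11} \approx 18.636$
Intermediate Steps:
$q{\left(B,G \right)} = 11$ ($q{\left(B,G \right)} = 6 + 5 = 11$)
$S{\left(T \right)} = 6 + 24 T^{2}$ ($S{\left(T \right)} = 6 \left(\left(2 T\right)^{2} + 1\right) = 6 \left(4 T^{2} + 1\right) = 6 \left(1 + 4 T^{2}\right) = 6 + 24 T^{2}$)
$\frac{S{\left(-3 \right)} - 17}{q{\left(-3,-3 \right)}} = \frac{\left(6 + 24 \left(-3\right)^{2}\right) - 17}{11} = \frac{\left(6 + 24 \cdot 9\right) - 17}{11} = \frac{\left(6 + 216\right) - 17}{11} = \frac{222 - 17}{11} = \frac{1}{11} \cdot 205 = \frac{205}{11}$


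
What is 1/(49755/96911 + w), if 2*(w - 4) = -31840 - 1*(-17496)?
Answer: -96911/694608293 ≈ -0.00013952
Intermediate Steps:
w = -7168 (w = 4 + (-31840 - 1*(-17496))/2 = 4 + (-31840 + 17496)/2 = 4 + (1/2)*(-14344) = 4 - 7172 = -7168)
1/(49755/96911 + w) = 1/(49755/96911 - 7168) = 1/(-694608293/96911) = -96911/694608293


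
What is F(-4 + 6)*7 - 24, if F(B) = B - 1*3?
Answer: -31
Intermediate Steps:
F(B) = -3 + B (F(B) = B - 3 = -3 + B)
F(-4 + 6)*7 - 24 = (-3 + (-4 + 6))*7 - 24 = (-3 + 2)*7 - 24 = -1*7 - 24 = -7 - 24 = -31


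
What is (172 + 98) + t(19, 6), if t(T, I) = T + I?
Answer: 295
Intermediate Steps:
t(T, I) = I + T
(172 + 98) + t(19, 6) = (172 + 98) + (6 + 19) = 270 + 25 = 295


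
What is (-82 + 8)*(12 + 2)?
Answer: -1036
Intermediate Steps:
(-82 + 8)*(12 + 2) = -74*14 = -1036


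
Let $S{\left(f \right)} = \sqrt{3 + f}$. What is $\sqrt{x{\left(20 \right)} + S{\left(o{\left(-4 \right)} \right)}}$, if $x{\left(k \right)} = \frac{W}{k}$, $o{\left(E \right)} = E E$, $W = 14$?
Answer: $\frac{\sqrt{70 + 100 \sqrt{19}}}{10} \approx 2.2492$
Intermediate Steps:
$o{\left(E \right)} = E^{2}$
$x{\left(k \right)} = \frac{14}{k}$
$\sqrt{x{\left(20 \right)} + S{\left(o{\left(-4 \right)} \right)}} = \sqrt{\frac{14}{20} + \sqrt{3 + \left(-4\right)^{2}}} = \sqrt{14 \cdot \frac{1}{20} + \sqrt{3 + 16}} = \sqrt{\frac{7}{10} + \sqrt{19}}$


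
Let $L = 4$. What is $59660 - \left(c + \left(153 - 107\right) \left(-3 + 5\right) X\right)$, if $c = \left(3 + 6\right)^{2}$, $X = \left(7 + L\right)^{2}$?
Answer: $48447$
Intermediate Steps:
$X = 121$ ($X = \left(7 + 4\right)^{2} = 11^{2} = 121$)
$c = 81$ ($c = 9^{2} = 81$)
$59660 - \left(c + \left(153 - 107\right) \left(-3 + 5\right) X\right) = 59660 - \left(81 + \left(153 - 107\right) \left(-3 + 5\right) 121\right) = 59660 - \left(81 + 46 \cdot 2 \cdot 121\right) = 59660 - \left(81 + 92 \cdot 121\right) = 59660 - \left(81 + 11132\right) = 59660 - 11213 = 48447$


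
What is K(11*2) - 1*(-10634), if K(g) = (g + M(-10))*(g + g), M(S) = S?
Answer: 11162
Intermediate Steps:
K(g) = 2*g*(-10 + g) (K(g) = (g - 10)*(g + g) = (-10 + g)*(2*g) = 2*g*(-10 + g))
K(11*2) - 1*(-10634) = 2*(11*2)*(-10 + 11*2) - 1*(-10634) = 2*22*(-10 + 22) + 10634 = 2*22*12 + 10634 = 528 + 10634 = 11162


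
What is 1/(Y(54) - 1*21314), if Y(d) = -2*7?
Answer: -1/21328 ≈ -4.6887e-5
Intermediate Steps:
Y(d) = -14
1/(Y(54) - 1*21314) = 1/(-14 - 1*21314) = 1/(-14 - 21314) = 1/(-21328) = -1/21328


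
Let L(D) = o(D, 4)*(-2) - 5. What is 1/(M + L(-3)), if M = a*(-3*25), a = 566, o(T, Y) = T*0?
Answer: -1/42455 ≈ -2.3554e-5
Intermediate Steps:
o(T, Y) = 0
L(D) = -5 (L(D) = 0*(-2) - 5 = 0 - 5 = -5)
M = -42450 (M = 566*(-3*25) = 566*(-75) = -42450)
1/(M + L(-3)) = 1/(-42450 - 5) = 1/(-42455) = -1/42455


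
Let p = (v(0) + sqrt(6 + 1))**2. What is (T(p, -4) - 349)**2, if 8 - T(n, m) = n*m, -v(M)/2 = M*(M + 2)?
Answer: 97969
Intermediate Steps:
v(M) = -2*M*(2 + M) (v(M) = -2*M*(M + 2) = -2*M*(2 + M))
p = 7 (p = (-2*0*(2 + 0) + sqrt(6 + 1))**2 = (-2*0*2 + sqrt(7))**2 = (0 + sqrt(7))**2 = (sqrt(7))**2 = 7)
T(n, m) = 8 - m*n (T(n, m) = 8 - n*m = 8 - m*n)
(T(p, -4) - 349)**2 = ((8 - 1*(-4)*7) - 349)**2 = ((8 + 28) - 349)**2 = (36 - 349)**2 = (-313)**2 = 97969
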